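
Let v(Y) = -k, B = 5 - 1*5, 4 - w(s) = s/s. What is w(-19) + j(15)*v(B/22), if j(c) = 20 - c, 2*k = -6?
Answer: 18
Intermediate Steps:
k = -3 (k = (1/2)*(-6) = -3)
w(s) = 3 (w(s) = 4 - s/s = 4 - 1*1 = 4 - 1 = 3)
B = 0 (B = 5 - 5 = 0)
v(Y) = 3 (v(Y) = -1*(-3) = 3)
w(-19) + j(15)*v(B/22) = 3 + (20 - 1*15)*3 = 3 + (20 - 15)*3 = 3 + 5*3 = 3 + 15 = 18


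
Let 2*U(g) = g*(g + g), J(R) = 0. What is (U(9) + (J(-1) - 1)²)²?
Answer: 6724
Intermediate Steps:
U(g) = g² (U(g) = (g*(g + g))/2 = (g*(2*g))/2 = (2*g²)/2 = g²)
(U(9) + (J(-1) - 1)²)² = (9² + (0 - 1)²)² = (81 + (-1)²)² = (81 + 1)² = 82² = 6724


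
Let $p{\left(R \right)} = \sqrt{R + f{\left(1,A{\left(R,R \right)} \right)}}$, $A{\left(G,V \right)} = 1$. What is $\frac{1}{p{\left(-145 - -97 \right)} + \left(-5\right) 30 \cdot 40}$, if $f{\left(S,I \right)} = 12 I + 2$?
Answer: $- \frac{3000}{18000017} - \frac{i \sqrt{34}}{36000034} \approx -0.00016667 - 1.6197 \cdot 10^{-7} i$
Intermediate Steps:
$f{\left(S,I \right)} = 2 + 12 I$
$p{\left(R \right)} = \sqrt{14 + R}$ ($p{\left(R \right)} = \sqrt{R + \left(2 + 12 \cdot 1\right)} = \sqrt{R + \left(2 + 12\right)} = \sqrt{R + 14} = \sqrt{14 + R}$)
$\frac{1}{p{\left(-145 - -97 \right)} + \left(-5\right) 30 \cdot 40} = \frac{1}{\sqrt{14 - 48} + \left(-5\right) 30 \cdot 40} = \frac{1}{\sqrt{14 + \left(-145 + 97\right)} - 6000} = \frac{1}{\sqrt{14 - 48} - 6000} = \frac{1}{\sqrt{-34} - 6000} = \frac{1}{i \sqrt{34} - 6000} = \frac{1}{-6000 + i \sqrt{34}}$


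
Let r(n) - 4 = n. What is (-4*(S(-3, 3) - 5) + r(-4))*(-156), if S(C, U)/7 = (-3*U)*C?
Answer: 114816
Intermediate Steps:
S(C, U) = -21*C*U (S(C, U) = 7*((-3*U)*C) = 7*(-3*C*U) = -21*C*U)
r(n) = 4 + n
(-4*(S(-3, 3) - 5) + r(-4))*(-156) = (-4*(-21*(-3)*3 - 5) + (4 - 4))*(-156) = (-4*(189 - 5) + 0)*(-156) = (-4*184 + 0)*(-156) = (-736 + 0)*(-156) = -736*(-156) = 114816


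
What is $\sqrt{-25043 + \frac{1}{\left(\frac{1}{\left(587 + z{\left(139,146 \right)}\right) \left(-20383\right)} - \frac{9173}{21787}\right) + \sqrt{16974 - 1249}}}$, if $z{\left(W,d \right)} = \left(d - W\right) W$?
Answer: $\frac{\sqrt{7305192584522321 - 86745408009803400 \sqrt{629}}}{\sqrt{-291678305827 + 3463858483800 \sqrt{629}}} \approx 158.25 i$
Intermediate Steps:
$z{\left(W,d \right)} = W \left(d - W\right)$
$\sqrt{-25043 + \frac{1}{\left(\frac{1}{\left(587 + z{\left(139,146 \right)}\right) \left(-20383\right)} - \frac{9173}{21787}\right) + \sqrt{16974 - 1249}}} = \sqrt{-25043 + \frac{1}{\left(\frac{1}{\left(587 + 139 \left(146 - 139\right)\right) \left(-20383\right)} - \frac{9173}{21787}\right) + \sqrt{16974 - 1249}}} = \sqrt{-25043 + \frac{1}{\left(\frac{1}{587 + 139 \left(146 - 139\right)} \left(- \frac{1}{20383}\right) - \frac{9173}{21787}\right) + \sqrt{15725}}} = \sqrt{-25043 + \frac{1}{\left(\frac{1}{587 + 139 \cdot 7} \left(- \frac{1}{20383}\right) - \frac{9173}{21787}\right) + 5 \sqrt{629}}} = \sqrt{-25043 + \frac{1}{\left(\frac{1}{587 + 973} \left(- \frac{1}{20383}\right) - \frac{9173}{21787}\right) + 5 \sqrt{629}}} = \sqrt{-25043 + \frac{1}{\left(\frac{1}{1560} \left(- \frac{1}{20383}\right) - \frac{9173}{21787}\right) + 5 \sqrt{629}}} = \sqrt{-25043 + \frac{1}{\left(- \frac{1}{31797480} - \frac{9173}{21787}\right) + 5 \sqrt{629}}} = \sqrt{-25043 + \frac{1}{- \frac{291678305827}{692771696760} + 5 \sqrt{629}}}$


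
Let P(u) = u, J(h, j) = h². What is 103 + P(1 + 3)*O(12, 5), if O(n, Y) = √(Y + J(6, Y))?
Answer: 103 + 4*√41 ≈ 128.61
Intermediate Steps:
O(n, Y) = √(36 + Y) (O(n, Y) = √(Y + 6²) = √(Y + 36) = √(36 + Y))
103 + P(1 + 3)*O(12, 5) = 103 + (1 + 3)*√(36 + 5) = 103 + 4*√41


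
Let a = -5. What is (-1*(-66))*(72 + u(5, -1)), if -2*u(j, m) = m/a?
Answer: 23727/5 ≈ 4745.4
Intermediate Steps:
u(j, m) = m/10 (u(j, m) = -m/(2*(-5)) = -m*(-1)/(2*5) = -(-1)*m/10 = m/10)
(-1*(-66))*(72 + u(5, -1)) = (-1*(-66))*(72 + (⅒)*(-1)) = 66*(72 - ⅒) = 66*(719/10) = 23727/5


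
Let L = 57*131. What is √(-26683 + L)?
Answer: 4*I*√1201 ≈ 138.62*I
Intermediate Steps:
L = 7467
√(-26683 + L) = √(-26683 + 7467) = √(-19216) = 4*I*√1201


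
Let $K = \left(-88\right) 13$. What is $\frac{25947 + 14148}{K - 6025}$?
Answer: $- \frac{40095}{7169} \approx -5.5928$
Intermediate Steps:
$K = -1144$
$\frac{25947 + 14148}{K - 6025} = \frac{25947 + 14148}{-1144 - 6025} = \frac{40095}{-7169} = 40095 \left(- \frac{1}{7169}\right) = - \frac{40095}{7169}$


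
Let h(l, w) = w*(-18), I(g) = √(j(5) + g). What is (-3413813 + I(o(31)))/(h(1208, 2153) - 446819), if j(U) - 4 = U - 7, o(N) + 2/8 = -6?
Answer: 3413813/485573 - I*√17/971146 ≈ 7.0305 - 4.2456e-6*I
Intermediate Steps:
o(N) = -25/4 (o(N) = -¼ - 6 = -25/4)
j(U) = -3 + U (j(U) = 4 + (U - 7) = 4 + (-7 + U) = -3 + U)
I(g) = √(2 + g) (I(g) = √((-3 + 5) + g) = √(2 + g))
h(l, w) = -18*w
(-3413813 + I(o(31)))/(h(1208, 2153) - 446819) = (-3413813 + √(2 - 25/4))/(-18*2153 - 446819) = (-3413813 + √(-17/4))/(-38754 - 446819) = (-3413813 + I*√17/2)/(-485573) = (-3413813 + I*√17/2)*(-1/485573) = 3413813/485573 - I*√17/971146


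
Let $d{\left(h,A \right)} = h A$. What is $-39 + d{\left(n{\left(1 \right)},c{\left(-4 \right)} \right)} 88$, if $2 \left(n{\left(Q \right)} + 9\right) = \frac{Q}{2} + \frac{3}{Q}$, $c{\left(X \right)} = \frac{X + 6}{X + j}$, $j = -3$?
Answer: $\frac{1003}{7} \approx 143.29$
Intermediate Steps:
$c{\left(X \right)} = \frac{6 + X}{-3 + X}$ ($c{\left(X \right)} = \frac{X + 6}{X - 3} = \frac{6 + X}{-3 + X}$)
$n{\left(Q \right)} = -9 + \frac{Q}{4} + \frac{3}{2 Q}$ ($n{\left(Q \right)} = -9 + \frac{\frac{Q}{2} + \frac{3}{Q}}{2} = -9 + \left(\frac{Q}{4} + \frac{3}{2 Q}\right) = -9 + \frac{Q}{4} + \frac{3}{2 Q}$)
$d{\left(h,A \right)} = A h$
$-39 + d{\left(n{\left(1 \right)},c{\left(-4 \right)} \right)} 88 = -39 + \frac{6 - 4}{-3 - 4} \frac{6 + 1 \left(-36 + 1\right)}{4 \cdot 1} \cdot 88 = -39 + \frac{1}{-7} \cdot 2 \cdot \frac{1}{4} \cdot 1 \left(6 + 1 \left(-35\right)\right) 88 = -39 + \left(- \frac{1}{7}\right) 2 \cdot \frac{1}{4} \cdot 1 \left(6 - 35\right) 88 = -39 + - \frac{2 \cdot \frac{1}{4} \cdot 1 \left(-29\right)}{7} \cdot 88 = -39 + \left(- \frac{2}{7}\right) \left(- \frac{29}{4}\right) 88 = -39 + \frac{29}{14} \cdot 88 = -39 + \frac{1276}{7} = \frac{1003}{7}$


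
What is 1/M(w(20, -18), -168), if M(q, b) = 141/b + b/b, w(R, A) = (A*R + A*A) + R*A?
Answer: 56/9 ≈ 6.2222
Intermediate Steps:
w(R, A) = A² + 2*A*R (w(R, A) = (A*R + A²) + A*R = (A² + A*R) + A*R = A² + 2*A*R)
M(q, b) = 1 + 141/b (M(q, b) = 141/b + 1 = 1 + 141/b)
1/M(w(20, -18), -168) = 1/((141 - 168)/(-168)) = 1/(-1/168*(-27)) = 1/(9/56) = 56/9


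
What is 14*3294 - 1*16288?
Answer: 29828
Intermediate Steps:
14*3294 - 1*16288 = 46116 - 16288 = 29828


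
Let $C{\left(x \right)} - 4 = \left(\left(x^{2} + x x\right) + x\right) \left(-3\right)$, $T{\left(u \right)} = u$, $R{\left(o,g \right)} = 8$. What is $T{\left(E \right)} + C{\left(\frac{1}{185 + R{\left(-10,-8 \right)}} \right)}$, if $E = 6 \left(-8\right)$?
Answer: $- \frac{1639541}{37249} \approx -44.016$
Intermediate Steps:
$E = -48$
$C{\left(x \right)} = 4 - 6 x^{2} - 3 x$ ($C{\left(x \right)} = 4 + \left(\left(x^{2} + x x\right) + x\right) \left(-3\right) = 4 + \left(\left(x^{2} + x^{2}\right) + x\right) \left(-3\right) = 4 + \left(2 x^{2} + x\right) \left(-3\right) = 4 + \left(x + 2 x^{2}\right) \left(-3\right) = 4 - \left(3 x + 6 x^{2}\right) = 4 - 6 x^{2} - 3 x$)
$T{\left(E \right)} + C{\left(\frac{1}{185 + R{\left(-10,-8 \right)}} \right)} = -48 - \left(-4 + \frac{3}{185 + 8} + \frac{6}{\left(185 + 8\right)^{2}}\right) = -48 - \left(-4 + \frac{3}{193} + \frac{6}{37249}\right) = -48 - \left(- \frac{769}{193} + \frac{6}{37249}\right) = -48 - - \frac{148411}{37249} = -48 + \frac{148411}{37249} = - \frac{1639541}{37249}$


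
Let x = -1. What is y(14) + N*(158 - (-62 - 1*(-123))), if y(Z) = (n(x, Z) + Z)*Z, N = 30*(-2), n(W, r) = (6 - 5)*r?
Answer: -5428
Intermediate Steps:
n(W, r) = r (n(W, r) = 1*r = r)
N = -60
y(Z) = 2*Z² (y(Z) = (Z + Z)*Z = (2*Z)*Z = 2*Z²)
y(14) + N*(158 - (-62 - 1*(-123))) = 2*14² - 60*(158 - (-62 - 1*(-123))) = 2*196 - 60*(158 - (-62 + 123)) = 392 - 60*(158 - 1*61) = 392 - 60*(158 - 61) = 392 - 60*97 = 392 - 5820 = -5428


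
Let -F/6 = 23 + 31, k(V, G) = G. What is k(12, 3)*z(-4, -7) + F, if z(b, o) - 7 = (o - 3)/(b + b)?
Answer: -1197/4 ≈ -299.25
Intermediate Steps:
F = -324 (F = -6*(23 + 31) = -6*54 = -324)
z(b, o) = 7 + (-3 + o)/(2*b) (z(b, o) = 7 + (o - 3)/(b + b) = 7 + (-3 + o)/((2*b)) = 7 + (-3 + o)*(1/(2*b)) = 7 + (-3 + o)/(2*b))
k(12, 3)*z(-4, -7) + F = 3*((½)*(-3 - 7 + 14*(-4))/(-4)) - 324 = 3*((½)*(-¼)*(-3 - 7 - 56)) - 324 = 3*((½)*(-¼)*(-66)) - 324 = 3*(33/4) - 324 = 99/4 - 324 = -1197/4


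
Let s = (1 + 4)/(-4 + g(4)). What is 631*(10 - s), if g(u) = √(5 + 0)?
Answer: 82030/11 + 3155*√5/11 ≈ 8098.6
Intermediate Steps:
g(u) = √5
s = 5/(-4 + √5) (s = (1 + 4)/(-4 + √5) = 5/(-4 + √5) ≈ -2.8346)
631*(10 - s) = 631*(10 - (-20/11 - 5*√5/11)) = 631*(10 + (20/11 + 5*√5/11)) = 631*(130/11 + 5*√5/11) = 82030/11 + 3155*√5/11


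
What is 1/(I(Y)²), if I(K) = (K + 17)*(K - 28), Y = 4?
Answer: 1/254016 ≈ 3.9368e-6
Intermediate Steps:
I(K) = (-28 + K)*(17 + K) (I(K) = (17 + K)*(-28 + K) = (-28 + K)*(17 + K))
1/(I(Y)²) = 1/((-476 + 4² - 11*4)²) = 1/((-476 + 16 - 44)²) = 1/((-504)²) = 1/254016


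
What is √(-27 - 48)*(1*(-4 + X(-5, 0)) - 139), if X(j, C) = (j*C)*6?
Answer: -715*I*√3 ≈ -1238.4*I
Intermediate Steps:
X(j, C) = 6*C*j (X(j, C) = (C*j)*6 = 6*C*j)
√(-27 - 48)*(1*(-4 + X(-5, 0)) - 139) = √(-27 - 48)*(1*(-4 + 6*0*(-5)) - 139) = √(-75)*(1*(-4 + 0) - 139) = (5*I*√3)*(1*(-4) - 139) = (5*I*√3)*(-4 - 139) = (5*I*√3)*(-143) = -715*I*√3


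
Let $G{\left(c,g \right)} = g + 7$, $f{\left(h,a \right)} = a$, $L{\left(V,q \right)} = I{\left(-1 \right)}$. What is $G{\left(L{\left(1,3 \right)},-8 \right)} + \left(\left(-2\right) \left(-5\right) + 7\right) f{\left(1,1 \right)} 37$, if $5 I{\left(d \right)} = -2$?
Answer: $628$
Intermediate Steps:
$I{\left(d \right)} = - \frac{2}{5}$ ($I{\left(d \right)} = \frac{1}{5} \left(-2\right) = - \frac{2}{5}$)
$L{\left(V,q \right)} = - \frac{2}{5}$
$G{\left(c,g \right)} = 7 + g$
$G{\left(L{\left(1,3 \right)},-8 \right)} + \left(\left(-2\right) \left(-5\right) + 7\right) f{\left(1,1 \right)} 37 = \left(7 - 8\right) + \left(\left(-2\right) \left(-5\right) + 7\right) 1 \cdot 37 = -1 + \left(10 + 7\right) 1 \cdot 37 = -1 + 17 \cdot 1 \cdot 37 = -1 + 17 \cdot 37 = -1 + 629 = 628$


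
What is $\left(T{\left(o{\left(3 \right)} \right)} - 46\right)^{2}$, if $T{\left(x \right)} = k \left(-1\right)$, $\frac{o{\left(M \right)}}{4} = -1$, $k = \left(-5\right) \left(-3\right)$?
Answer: $3721$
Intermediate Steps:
$k = 15$
$o{\left(M \right)} = -4$ ($o{\left(M \right)} = 4 \left(-1\right) = -4$)
$T{\left(x \right)} = -15$ ($T{\left(x \right)} = 15 \left(-1\right) = -15$)
$\left(T{\left(o{\left(3 \right)} \right)} - 46\right)^{2} = \left(-15 - 46\right)^{2} = \left(-61\right)^{2} = 3721$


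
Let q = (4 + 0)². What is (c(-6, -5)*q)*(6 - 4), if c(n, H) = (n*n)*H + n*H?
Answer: -4800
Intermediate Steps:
c(n, H) = H*n + H*n² (c(n, H) = n²*H + H*n = H*n² + H*n = H*n + H*n²)
q = 16 (q = 4² = 16)
(c(-6, -5)*q)*(6 - 4) = (-5*(-6)*(1 - 6)*16)*(6 - 4) = (-5*(-6)*(-5)*16)*2 = -150*16*2 = -2400*2 = -4800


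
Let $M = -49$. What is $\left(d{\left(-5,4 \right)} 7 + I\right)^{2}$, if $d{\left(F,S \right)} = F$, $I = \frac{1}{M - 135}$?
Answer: $\frac{41486481}{33856} \approx 1225.4$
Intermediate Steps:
$I = - \frac{1}{184}$ ($I = \frac{1}{-49 - 135} = \frac{1}{-184} = - \frac{1}{184} \approx -0.0054348$)
$\left(d{\left(-5,4 \right)} 7 + I\right)^{2} = \left(\left(-5\right) 7 - \frac{1}{184}\right)^{2} = \left(-35 - \frac{1}{184}\right)^{2} = \left(- \frac{6441}{184}\right)^{2} = \frac{41486481}{33856}$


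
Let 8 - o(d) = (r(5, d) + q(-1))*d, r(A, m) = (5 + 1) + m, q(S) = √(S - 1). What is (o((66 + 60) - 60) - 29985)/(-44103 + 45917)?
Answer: -34729/1814 - 33*I*√2/907 ≈ -19.145 - 0.051454*I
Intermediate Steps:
q(S) = √(-1 + S)
r(A, m) = 6 + m
o(d) = 8 - d*(6 + d + I*√2) (o(d) = 8 - ((6 + d) + √(-1 - 1))*d = 8 - ((6 + d) + √(-2))*d = 8 - ((6 + d) + I*√2)*d = 8 - (6 + d + I*√2)*d = 8 - d*(6 + d + I*√2))
(o((66 + 60) - 60) - 29985)/(-44103 + 45917) = ((8 - ((66 + 60) - 60)*(6 + ((66 + 60) - 60)) - I*((66 + 60) - 60)*√2) - 29985)/(-44103 + 45917) = ((8 - (126 - 60)*(6 + (126 - 60)) - I*(126 - 60)*√2) - 29985)/1814 = ((8 - 1*66*(6 + 66) - 1*I*66*√2) - 29985)*(1/1814) = ((8 - 1*66*72 - 66*I*√2) - 29985)*(1/1814) = ((8 - 4752 - 66*I*√2) - 29985)*(1/1814) = ((-4744 - 66*I*√2) - 29985)*(1/1814) = (-34729 - 66*I*√2)*(1/1814) = -34729/1814 - 33*I*√2/907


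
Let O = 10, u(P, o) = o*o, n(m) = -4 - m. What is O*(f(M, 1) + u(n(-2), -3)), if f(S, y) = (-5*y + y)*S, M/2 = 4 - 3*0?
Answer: -230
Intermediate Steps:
u(P, o) = o²
M = 8 (M = 2*(4 - 3*0) = 2*(4 + 0) = 2*4 = 8)
f(S, y) = -4*S*y (f(S, y) = (-4*y)*S = -4*S*y)
O*(f(M, 1) + u(n(-2), -3)) = 10*(-4*8*1 + (-3)²) = 10*(-32 + 9) = 10*(-23) = -230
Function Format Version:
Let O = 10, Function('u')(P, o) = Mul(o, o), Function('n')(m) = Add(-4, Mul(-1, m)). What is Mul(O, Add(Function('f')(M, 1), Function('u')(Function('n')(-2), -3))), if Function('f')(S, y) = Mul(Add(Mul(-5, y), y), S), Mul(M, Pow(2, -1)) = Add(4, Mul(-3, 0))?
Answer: -230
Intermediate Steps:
Function('u')(P, o) = Pow(o, 2)
M = 8 (M = Mul(2, Add(4, Mul(-3, 0))) = Mul(2, Add(4, 0)) = Mul(2, 4) = 8)
Function('f')(S, y) = Mul(-4, S, y) (Function('f')(S, y) = Mul(Mul(-4, y), S) = Mul(-4, S, y))
Mul(O, Add(Function('f')(M, 1), Function('u')(Function('n')(-2), -3))) = Mul(10, Add(Mul(-4, 8, 1), Pow(-3, 2))) = Mul(10, Add(-32, 9)) = Mul(10, -23) = -230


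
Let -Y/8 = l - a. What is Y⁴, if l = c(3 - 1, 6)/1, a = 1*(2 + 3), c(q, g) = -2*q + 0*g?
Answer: 26873856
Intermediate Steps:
c(q, g) = -2*q (c(q, g) = -2*q + 0 = -2*q)
a = 5 (a = 1*5 = 5)
l = -4 (l = -2*(3 - 1)/1 = -2*2*1 = -4*1 = -4)
Y = 72 (Y = -8*(-4 - 1*5) = -8*(-4 - 5) = -8*(-9) = 72)
Y⁴ = 72⁴ = 26873856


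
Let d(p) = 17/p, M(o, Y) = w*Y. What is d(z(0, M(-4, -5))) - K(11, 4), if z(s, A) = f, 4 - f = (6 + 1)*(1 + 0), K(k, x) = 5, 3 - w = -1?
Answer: -32/3 ≈ -10.667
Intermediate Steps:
w = 4 (w = 3 - 1*(-1) = 3 + 1 = 4)
M(o, Y) = 4*Y
f = -3 (f = 4 - (6 + 1)*(1 + 0) = 4 - 7 = -3)
z(s, A) = -3
d(z(0, M(-4, -5))) - K(11, 4) = 17/(-3) - 1*5 = 17*(-⅓) - 5 = -17/3 - 5 = -32/3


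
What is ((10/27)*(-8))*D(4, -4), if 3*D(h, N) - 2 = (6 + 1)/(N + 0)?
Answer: -20/81 ≈ -0.24691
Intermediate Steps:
D(h, N) = ⅔ + 7/(3*N) (D(h, N) = ⅔ + ((6 + 1)/(N + 0))/3 = ⅔ + (7/N)/3 = ⅔ + 7/(3*N))
((10/27)*(-8))*D(4, -4) = ((10/27)*(-8))*((⅓)*(7 + 2*(-4))/(-4)) = ((10*(1/27))*(-8))*((⅓)*(-¼)*(7 - 8)) = ((10/27)*(-8))*((⅓)*(-¼)*(-1)) = -80/27*1/12 = -20/81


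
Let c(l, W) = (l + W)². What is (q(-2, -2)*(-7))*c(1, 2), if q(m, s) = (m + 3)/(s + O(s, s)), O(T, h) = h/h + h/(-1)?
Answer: -63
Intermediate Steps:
O(T, h) = 1 - h (O(T, h) = 1 + h*(-1) = 1 - h)
c(l, W) = (W + l)²
q(m, s) = 3 + m (q(m, s) = (m + 3)/(s + (1 - s)) = (3 + m)/1 = (3 + m)*1 = 3 + m)
(q(-2, -2)*(-7))*c(1, 2) = ((3 - 2)*(-7))*(2 + 1)² = (1*(-7))*3² = -7*9 = -63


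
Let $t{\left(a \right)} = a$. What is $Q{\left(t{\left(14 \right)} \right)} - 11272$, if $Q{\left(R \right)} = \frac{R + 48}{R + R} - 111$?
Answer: $- \frac{159331}{14} \approx -11381.0$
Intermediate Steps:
$Q{\left(R \right)} = -111 + \frac{48 + R}{2 R}$ ($Q{\left(R \right)} = \frac{48 + R}{2 R} - 111 = -111 + \frac{48 + R}{2 R}$)
$Q{\left(t{\left(14 \right)} \right)} - 11272 = \left(- \frac{221}{2} + \frac{24}{14}\right) - 11272 = \left(- \frac{221}{2} + 24 \cdot \frac{1}{14}\right) - 11272 = \left(- \frac{221}{2} + \frac{12}{7}\right) - 11272 = - \frac{1523}{14} - 11272 = - \frac{159331}{14}$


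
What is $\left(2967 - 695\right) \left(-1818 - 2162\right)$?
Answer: $-9042560$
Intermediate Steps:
$\left(2967 - 695\right) \left(-1818 - 2162\right) = 2272 \left(-3980\right) = -9042560$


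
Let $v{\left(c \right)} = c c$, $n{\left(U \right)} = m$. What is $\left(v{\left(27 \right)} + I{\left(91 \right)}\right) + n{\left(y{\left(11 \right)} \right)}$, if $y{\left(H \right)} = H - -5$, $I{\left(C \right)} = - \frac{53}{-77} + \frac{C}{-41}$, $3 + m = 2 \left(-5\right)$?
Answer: $\frac{2255578}{3157} \approx 714.47$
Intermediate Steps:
$m = -13$ ($m = -3 + 2 \left(-5\right) = -3 - 10 = -13$)
$I{\left(C \right)} = \frac{53}{77} - \frac{C}{41}$ ($I{\left(C \right)} = \left(-53\right) \left(- \frac{1}{77}\right) + C \left(- \frac{1}{41}\right) = \frac{53}{77} - \frac{C}{41}$)
$y{\left(H \right)} = 5 + H$ ($y{\left(H \right)} = H + 5 = 5 + H$)
$n{\left(U \right)} = -13$
$v{\left(c \right)} = c^{2}$
$\left(v{\left(27 \right)} + I{\left(91 \right)}\right) + n{\left(y{\left(11 \right)} \right)} = \left(27^{2} + \left(\frac{53}{77} - \frac{91}{41}\right)\right) - 13 = \left(729 + \left(\frac{53}{77} - \frac{91}{41}\right)\right) - 13 = \left(729 - \frac{4834}{3157}\right) - 13 = \frac{2296619}{3157} - 13 = \frac{2255578}{3157}$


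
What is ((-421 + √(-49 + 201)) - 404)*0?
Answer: 0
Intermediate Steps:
((-421 + √(-49 + 201)) - 404)*0 = ((-421 + √152) - 404)*0 = ((-421 + 2*√38) - 404)*0 = (-825 + 2*√38)*0 = 0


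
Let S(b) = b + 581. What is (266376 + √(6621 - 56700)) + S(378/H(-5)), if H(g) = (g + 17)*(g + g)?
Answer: 5339077/20 + I*√50079 ≈ 2.6695e+5 + 223.78*I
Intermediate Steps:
H(g) = 2*g*(17 + g) (H(g) = (17 + g)*(2*g) = 2*g*(17 + g))
S(b) = 581 + b
(266376 + √(6621 - 56700)) + S(378/H(-5)) = (266376 + √(6621 - 56700)) + (581 + 378/((2*(-5)*(17 - 5)))) = (266376 + √(-50079)) + (581 + 378/((2*(-5)*12))) = (266376 + I*√50079) + (581 + 378/(-120)) = (266376 + I*√50079) + (581 + 378*(-1/120)) = (266376 + I*√50079) + (581 - 63/20) = (266376 + I*√50079) + 11557/20 = 5339077/20 + I*√50079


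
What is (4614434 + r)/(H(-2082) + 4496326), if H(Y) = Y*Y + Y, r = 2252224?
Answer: 3433329/4414484 ≈ 0.77774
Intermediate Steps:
H(Y) = Y + Y² (H(Y) = Y² + Y = Y + Y²)
(4614434 + r)/(H(-2082) + 4496326) = (4614434 + 2252224)/(-2082*(1 - 2082) + 4496326) = 6866658/(-2082*(-2081) + 4496326) = 6866658/(4332642 + 4496326) = 6866658/8828968 = 6866658*(1/8828968) = 3433329/4414484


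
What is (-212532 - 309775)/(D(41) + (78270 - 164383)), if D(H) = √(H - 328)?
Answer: 44977422691/7415449056 + 522307*I*√287/7415449056 ≈ 6.0654 + 0.0011932*I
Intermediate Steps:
D(H) = √(-328 + H)
(-212532 - 309775)/(D(41) + (78270 - 164383)) = (-212532 - 309775)/(√(-328 + 41) + (78270 - 164383)) = -522307/(√(-287) - 86113) = -522307/(I*√287 - 86113) = -522307/(-86113 + I*√287)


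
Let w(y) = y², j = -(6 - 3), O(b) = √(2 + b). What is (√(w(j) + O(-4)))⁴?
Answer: (9 + I*√2)² ≈ 79.0 + 25.456*I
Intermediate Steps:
j = -3 (j = -1*3 = -3)
(√(w(j) + O(-4)))⁴ = (√((-3)² + √(2 - 4)))⁴ = (√(9 + √(-2)))⁴ = (√(9 + I*√2))⁴ = (9 + I*√2)²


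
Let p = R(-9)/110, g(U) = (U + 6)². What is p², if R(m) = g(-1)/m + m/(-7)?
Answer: 2209/12006225 ≈ 0.00018399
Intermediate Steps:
g(U) = (6 + U)²
R(m) = 25/m - m/7 (R(m) = (6 - 1)²/m + m/(-7) = 5²/m + m*(-⅐) = 25/m - m/7)
p = -47/3465 (p = (25/(-9) - ⅐*(-9))/110 = (25*(-⅑) + 9/7)*(1/110) = (-25/9 + 9/7)*(1/110) = -94/63*1/110 = -47/3465 ≈ -0.013564)
p² = (-47/3465)² = 2209/12006225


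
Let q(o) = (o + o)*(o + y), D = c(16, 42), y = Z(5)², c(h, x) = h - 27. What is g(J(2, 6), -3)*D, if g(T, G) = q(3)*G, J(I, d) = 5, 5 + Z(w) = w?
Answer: 594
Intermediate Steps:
Z(w) = -5 + w
c(h, x) = -27 + h
y = 0 (y = (-5 + 5)² = 0² = 0)
D = -11 (D = -27 + 16 = -11)
q(o) = 2*o² (q(o) = (o + o)*(o + 0) = (2*o)*o = 2*o²)
g(T, G) = 18*G (g(T, G) = (2*3²)*G = (2*9)*G = 18*G)
g(J(2, 6), -3)*D = (18*(-3))*(-11) = -54*(-11) = 594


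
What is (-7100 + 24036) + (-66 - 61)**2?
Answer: 33065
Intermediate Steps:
(-7100 + 24036) + (-66 - 61)**2 = 16936 + (-127)**2 = 16936 + 16129 = 33065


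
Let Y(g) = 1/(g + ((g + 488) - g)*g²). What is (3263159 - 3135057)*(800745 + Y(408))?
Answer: 4166414553161009851/40617420 ≈ 1.0258e+11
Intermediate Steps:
Y(g) = 1/(g + 488*g²) (Y(g) = 1/(g + ((488 + g) - g)*g²) = 1/(g + 488*g²))
(3263159 - 3135057)*(800745 + Y(408)) = (3263159 - 3135057)*(800745 + 1/(408*(1 + 488*408))) = 128102*(800745 + 1/(408*(1 + 199104))) = 128102*(800745 + (1/408)/199105) = 128102*(800745 + (1/408)*(1/199105)) = 128102*(800745 + 1/81234840) = 128102*(65048391955801/81234840) = 4166414553161009851/40617420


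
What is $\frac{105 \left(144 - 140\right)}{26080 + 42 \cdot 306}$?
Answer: $\frac{105}{9733} \approx 0.010788$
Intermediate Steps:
$\frac{105 \left(144 - 140\right)}{26080 + 42 \cdot 306} = \frac{105 \cdot 4}{26080 + 12852} = \frac{420}{38932} = 420 \cdot \frac{1}{38932} = \frac{105}{9733}$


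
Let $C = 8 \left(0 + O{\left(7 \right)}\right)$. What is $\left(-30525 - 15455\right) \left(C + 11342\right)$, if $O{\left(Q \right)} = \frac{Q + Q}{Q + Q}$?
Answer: $-521873000$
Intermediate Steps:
$O{\left(Q \right)} = 1$ ($O{\left(Q \right)} = \frac{2 Q}{2 Q} = 2 Q \frac{1}{2 Q} = 1$)
$C = 8$ ($C = 8 \left(0 + 1\right) = 8 \cdot 1 = 8$)
$\left(-30525 - 15455\right) \left(C + 11342\right) = \left(-30525 - 15455\right) \left(8 + 11342\right) = \left(-45980\right) 11350 = -521873000$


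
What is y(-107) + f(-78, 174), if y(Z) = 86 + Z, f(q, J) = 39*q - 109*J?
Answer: -22029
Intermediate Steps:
f(q, J) = -109*J + 39*q
y(-107) + f(-78, 174) = (86 - 107) + (-109*174 + 39*(-78)) = -21 + (-18966 - 3042) = -21 - 22008 = -22029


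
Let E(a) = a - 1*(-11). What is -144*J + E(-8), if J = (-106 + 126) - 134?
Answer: 16419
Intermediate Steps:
J = -114 (J = 20 - 134 = -114)
E(a) = 11 + a (E(a) = a + 11 = 11 + a)
-144*J + E(-8) = -144*(-114) + (11 - 8) = 16416 + 3 = 16419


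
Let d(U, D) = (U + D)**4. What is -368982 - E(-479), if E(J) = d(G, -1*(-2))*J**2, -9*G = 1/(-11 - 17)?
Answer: -16410341659410337/4032758016 ≈ -4.0693e+6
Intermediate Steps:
G = 1/252 (G = -1/(9*(-11 - 17)) = -1/9/(-28) = -1/9*(-1/28) = 1/252 ≈ 0.0039683)
d(U, D) = (D + U)**4
E(J) = 65037750625*J**2/4032758016 (E(J) = (-1*(-2) + 1/252)**4*J**2 = (2 + 1/252)**4*J**2 = (505/252)**4*J**2 = 65037750625*J**2/4032758016)
-368982 - E(-479) = -368982 - 65037750625*(-479)**2/4032758016 = -368982 - 65037750625*229441/4032758016 = -368982 - 1*14922326541150625/4032758016 = -368982 - 14922326541150625/4032758016 = -16410341659410337/4032758016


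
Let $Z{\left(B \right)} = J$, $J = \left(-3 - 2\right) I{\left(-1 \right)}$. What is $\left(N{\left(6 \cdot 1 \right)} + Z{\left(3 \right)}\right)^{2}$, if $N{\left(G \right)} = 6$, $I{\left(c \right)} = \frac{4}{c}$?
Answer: $676$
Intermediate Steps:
$J = 20$ ($J = \left(-3 - 2\right) \frac{4}{-1} = - 5 \cdot 4 \left(-1\right) = \left(-5\right) \left(-4\right) = 20$)
$Z{\left(B \right)} = 20$
$\left(N{\left(6 \cdot 1 \right)} + Z{\left(3 \right)}\right)^{2} = \left(6 + 20\right)^{2} = 26^{2} = 676$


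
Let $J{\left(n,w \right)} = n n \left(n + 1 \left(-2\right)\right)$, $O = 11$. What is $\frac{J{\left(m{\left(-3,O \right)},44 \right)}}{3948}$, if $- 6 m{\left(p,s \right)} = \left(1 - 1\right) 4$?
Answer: $0$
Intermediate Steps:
$m{\left(p,s \right)} = 0$ ($m{\left(p,s \right)} = - \frac{\left(1 - 1\right) 4}{6} = - \frac{0 \cdot 4}{6} = \left(- \frac{1}{6}\right) 0 = 0$)
$J{\left(n,w \right)} = n^{2} \left(-2 + n\right)$ ($J{\left(n,w \right)} = n^{2} \left(n - 2\right) = n^{2} \left(-2 + n\right)$)
$\frac{J{\left(m{\left(-3,O \right)},44 \right)}}{3948} = \frac{0^{2} \left(-2 + 0\right)}{3948} = 0 \left(-2\right) \frac{1}{3948} = 0 \cdot \frac{1}{3948} = 0$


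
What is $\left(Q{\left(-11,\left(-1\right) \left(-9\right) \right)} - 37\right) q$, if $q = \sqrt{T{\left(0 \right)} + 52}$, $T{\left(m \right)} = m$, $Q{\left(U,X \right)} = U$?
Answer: $- 96 \sqrt{13} \approx -346.13$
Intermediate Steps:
$q = 2 \sqrt{13}$ ($q = \sqrt{0 + 52} = \sqrt{52} = 2 \sqrt{13} \approx 7.2111$)
$\left(Q{\left(-11,\left(-1\right) \left(-9\right) \right)} - 37\right) q = \left(-11 - 37\right) 2 \sqrt{13} = - 48 \cdot 2 \sqrt{13} = - 96 \sqrt{13}$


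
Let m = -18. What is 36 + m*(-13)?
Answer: 270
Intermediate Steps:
36 + m*(-13) = 36 - 18*(-13) = 36 + 234 = 270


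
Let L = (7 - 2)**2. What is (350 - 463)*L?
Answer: -2825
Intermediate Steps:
L = 25 (L = 5**2 = 25)
(350 - 463)*L = (350 - 463)*25 = -113*25 = -2825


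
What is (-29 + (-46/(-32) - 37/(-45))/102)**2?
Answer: 4528950065689/5393433600 ≈ 839.72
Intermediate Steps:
(-29 + (-46/(-32) - 37/(-45))/102)**2 = (-29 + (-46*(-1/32) - 37*(-1/45))*(1/102))**2 = (-29 + (23/16 + 37/45)*(1/102))**2 = (-29 + (1627/720)*(1/102))**2 = (-29 + 1627/73440)**2 = (-2128133/73440)**2 = 4528950065689/5393433600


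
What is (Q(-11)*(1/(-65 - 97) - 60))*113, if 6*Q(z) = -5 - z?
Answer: -1098473/162 ≈ -6780.7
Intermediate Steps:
Q(z) = -5/6 - z/6 (Q(z) = (-5 - z)/6 = -5/6 - z/6)
(Q(-11)*(1/(-65 - 97) - 60))*113 = ((-5/6 - 1/6*(-11))*(1/(-65 - 97) - 60))*113 = ((-5/6 + 11/6)*(1/(-162) - 60))*113 = (1*(-1/162 - 60))*113 = (1*(-9721/162))*113 = -9721/162*113 = -1098473/162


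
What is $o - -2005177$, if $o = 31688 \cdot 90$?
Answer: $4857097$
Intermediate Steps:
$o = 2851920$
$o - -2005177 = 2851920 - -2005177 = 2851920 + 2005177 = 4857097$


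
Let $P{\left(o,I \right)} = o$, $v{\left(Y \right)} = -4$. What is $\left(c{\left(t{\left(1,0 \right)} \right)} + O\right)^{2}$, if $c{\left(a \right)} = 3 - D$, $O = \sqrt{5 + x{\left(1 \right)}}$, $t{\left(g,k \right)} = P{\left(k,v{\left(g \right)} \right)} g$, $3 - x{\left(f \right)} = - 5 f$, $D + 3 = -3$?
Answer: $\left(9 + \sqrt{13}\right)^{2} \approx 158.9$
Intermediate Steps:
$D = -6$ ($D = -3 - 3 = -6$)
$x{\left(f \right)} = 3 + 5 f$ ($x{\left(f \right)} = 3 - - 5 f = 3 + 5 f$)
$t{\left(g,k \right)} = g k$ ($t{\left(g,k \right)} = k g = g k$)
$O = \sqrt{13}$ ($O = \sqrt{5 + \left(3 + 5 \cdot 1\right)} = \sqrt{5 + \left(3 + 5\right)} = \sqrt{5 + 8} = \sqrt{13} \approx 3.6056$)
$c{\left(a \right)} = 9$ ($c{\left(a \right)} = 3 - -6 = 3 + 6 = 9$)
$\left(c{\left(t{\left(1,0 \right)} \right)} + O\right)^{2} = \left(9 + \sqrt{13}\right)^{2}$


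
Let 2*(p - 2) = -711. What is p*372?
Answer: -131502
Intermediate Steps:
p = -707/2 (p = 2 + (½)*(-711) = 2 - 711/2 = -707/2 ≈ -353.50)
p*372 = -707/2*372 = -131502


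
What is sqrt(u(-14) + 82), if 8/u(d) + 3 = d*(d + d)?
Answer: sqrt(12411434)/389 ≈ 9.0565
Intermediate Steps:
u(d) = 8/(-3 + 2*d**2) (u(d) = 8/(-3 + d*(d + d)) = 8/(-3 + d*(2*d)) = 8/(-3 + 2*d**2))
sqrt(u(-14) + 82) = sqrt(8/(-3 + 2*(-14)**2) + 82) = sqrt(8/(-3 + 2*196) + 82) = sqrt(8/(-3 + 392) + 82) = sqrt(8/389 + 82) = sqrt(31906/389) = sqrt(12411434)/389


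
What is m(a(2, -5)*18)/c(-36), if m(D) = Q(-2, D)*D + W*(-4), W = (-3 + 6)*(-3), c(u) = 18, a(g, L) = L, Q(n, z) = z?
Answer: 452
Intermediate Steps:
W = -9 (W = 3*(-3) = -9)
m(D) = 36 + D² (m(D) = D*D - 9*(-4) = D² + 36 = 36 + D²)
m(a(2, -5)*18)/c(-36) = (36 + (-5*18)²)/18 = (36 + (-90)²)*(1/18) = (36 + 8100)*(1/18) = 8136*(1/18) = 452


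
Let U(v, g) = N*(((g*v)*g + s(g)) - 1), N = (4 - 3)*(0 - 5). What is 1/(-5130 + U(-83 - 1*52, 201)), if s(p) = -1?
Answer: 1/27265555 ≈ 3.6676e-8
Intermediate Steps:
N = -5 (N = 1*(-5) = -5)
U(v, g) = 10 - 5*v*g**2 (U(v, g) = -5*(((g*v)*g - 1) - 1) = -5*((v*g**2 - 1) - 1) = -5*((-1 + v*g**2) - 1) = -5*(-2 + v*g**2) = 10 - 5*v*g**2)
1/(-5130 + U(-83 - 1*52, 201)) = 1/(-5130 + (10 - 5*(-83 - 1*52)*201**2)) = 1/(-5130 + (10 - 5*(-83 - 52)*40401)) = 1/(-5130 + (10 - 5*(-135)*40401)) = 1/(-5130 + (10 + 27270675)) = 1/(-5130 + 27270685) = 1/27265555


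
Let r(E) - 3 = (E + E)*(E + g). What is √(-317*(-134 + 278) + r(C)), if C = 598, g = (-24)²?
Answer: √1358459 ≈ 1165.5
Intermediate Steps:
g = 576
r(E) = 3 + 2*E*(576 + E) (r(E) = 3 + (E + E)*(E + 576) = 3 + (2*E)*(576 + E) = 3 + 2*E*(576 + E))
√(-317*(-134 + 278) + r(C)) = √(-317*(-134 + 278) + (3 + 2*598² + 1152*598)) = √(-317*144 + (3 + 2*357604 + 688896)) = √(-1*45648 + (3 + 715208 + 688896)) = √(-45648 + 1404107) = √1358459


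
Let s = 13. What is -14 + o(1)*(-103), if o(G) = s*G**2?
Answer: -1353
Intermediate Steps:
o(G) = 13*G**2
-14 + o(1)*(-103) = -14 + (13*1**2)*(-103) = -14 + (13*1)*(-103) = -14 + 13*(-103) = -14 - 1339 = -1353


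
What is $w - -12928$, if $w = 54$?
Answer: $12982$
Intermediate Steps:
$w - -12928 = 54 - -12928 = 54 + 12928 = 12982$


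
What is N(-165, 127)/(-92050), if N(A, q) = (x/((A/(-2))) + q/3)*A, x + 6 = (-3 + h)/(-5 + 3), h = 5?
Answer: 6971/92050 ≈ 0.075731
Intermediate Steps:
x = -7 (x = -6 + (-3 + 5)/(-5 + 3) = -6 + 2/(-2) = -6 + 2*(-½) = -6 - 1 = -7)
N(A, q) = A*(14/A + q/3) (N(A, q) = (-7*(-2/A) + q/3)*A = (-(-14)/A + q/3)*A = (14/A + q/3)*A = A*(14/A + q/3))
N(-165, 127)/(-92050) = (14 + (⅓)*(-165)*127)/(-92050) = (14 - 6985)*(-1/92050) = -6971*(-1/92050) = 6971/92050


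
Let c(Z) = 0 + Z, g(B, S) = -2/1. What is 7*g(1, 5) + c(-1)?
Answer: -15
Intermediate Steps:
g(B, S) = -2 (g(B, S) = -2*1 = -2)
c(Z) = Z
7*g(1, 5) + c(-1) = 7*(-2) - 1 = -14 - 1 = -15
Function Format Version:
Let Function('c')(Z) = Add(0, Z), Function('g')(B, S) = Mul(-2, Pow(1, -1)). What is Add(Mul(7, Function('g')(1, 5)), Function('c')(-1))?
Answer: -15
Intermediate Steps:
Function('g')(B, S) = -2 (Function('g')(B, S) = Mul(-2, 1) = -2)
Function('c')(Z) = Z
Add(Mul(7, Function('g')(1, 5)), Function('c')(-1)) = Add(Mul(7, -2), -1) = Add(-14, -1) = -15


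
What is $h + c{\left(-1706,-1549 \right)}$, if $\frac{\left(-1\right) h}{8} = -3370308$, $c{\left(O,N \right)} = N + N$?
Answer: $26959366$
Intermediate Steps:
$c{\left(O,N \right)} = 2 N$
$h = 26962464$ ($h = \left(-8\right) \left(-3370308\right) = 26962464$)
$h + c{\left(-1706,-1549 \right)} = 26962464 + 2 \left(-1549\right) = 26962464 - 3098 = 26959366$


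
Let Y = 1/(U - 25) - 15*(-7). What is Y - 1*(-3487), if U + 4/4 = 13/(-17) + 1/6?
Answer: 9744994/2713 ≈ 3592.0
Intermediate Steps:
U = -163/102 (U = -1 + (13/(-17) + 1/6) = -1 + (13*(-1/17) + 1*(⅙)) = -1 + (-13/17 + ⅙) = -1 - 61/102 = -163/102 ≈ -1.5980)
Y = 284763/2713 (Y = 1/(-163/102 - 25) - 15*(-7) = 1/(-2713/102) + 105 = -102/2713 + 105 = 284763/2713 ≈ 104.96)
Y - 1*(-3487) = 284763/2713 - 1*(-3487) = 284763/2713 + 3487 = 9744994/2713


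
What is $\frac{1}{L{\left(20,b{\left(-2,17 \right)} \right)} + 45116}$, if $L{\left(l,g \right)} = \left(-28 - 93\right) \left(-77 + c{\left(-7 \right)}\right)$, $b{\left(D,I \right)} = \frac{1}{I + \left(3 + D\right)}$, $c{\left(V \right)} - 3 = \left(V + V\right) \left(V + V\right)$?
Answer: $\frac{1}{30354} \approx 3.2945 \cdot 10^{-5}$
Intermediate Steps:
$c{\left(V \right)} = 3 + 4 V^{2}$ ($c{\left(V \right)} = 3 + \left(V + V\right) \left(V + V\right) = 3 + 2 V 2 V = 3 + 4 V^{2}$)
$b{\left(D,I \right)} = \frac{1}{3 + D + I}$
$L{\left(l,g \right)} = -14762$ ($L{\left(l,g \right)} = \left(-28 - 93\right) \left(-77 + \left(3 + 4 \left(-7\right)^{2}\right)\right) = - 121 \left(-77 + \left(3 + 4 \cdot 49\right)\right) = - 121 \left(-77 + \left(3 + 196\right)\right) = - 121 \left(-77 + 199\right) = \left(-121\right) 122 = -14762$)
$\frac{1}{L{\left(20,b{\left(-2,17 \right)} \right)} + 45116} = \frac{1}{-14762 + 45116} = \frac{1}{30354}$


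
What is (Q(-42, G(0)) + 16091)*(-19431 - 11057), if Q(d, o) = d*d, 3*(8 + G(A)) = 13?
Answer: -544363240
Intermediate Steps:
G(A) = -11/3 (G(A) = -8 + (⅓)*13 = -8 + 13/3 = -11/3)
Q(d, o) = d²
(Q(-42, G(0)) + 16091)*(-19431 - 11057) = ((-42)² + 16091)*(-19431 - 11057) = (1764 + 16091)*(-30488) = 17855*(-30488) = -544363240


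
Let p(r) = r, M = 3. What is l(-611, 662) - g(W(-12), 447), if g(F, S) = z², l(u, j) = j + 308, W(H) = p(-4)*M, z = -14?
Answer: 774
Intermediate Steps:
W(H) = -12 (W(H) = -4*3 = -12)
l(u, j) = 308 + j
g(F, S) = 196 (g(F, S) = (-14)² = 196)
l(-611, 662) - g(W(-12), 447) = (308 + 662) - 1*196 = 970 - 196 = 774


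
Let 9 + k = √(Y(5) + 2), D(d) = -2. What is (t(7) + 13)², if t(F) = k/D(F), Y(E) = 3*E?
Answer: (35 - √17)²/4 ≈ 238.35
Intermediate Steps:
k = -9 + √17 (k = -9 + √(3*5 + 2) = -9 + √(15 + 2) = -9 + √17 ≈ -4.8769)
t(F) = 9/2 - √17/2 (t(F) = (-9 + √17)/(-2) = (-9 + √17)*(-½) = 9/2 - √17/2)
(t(7) + 13)² = ((9/2 - √17/2) + 13)² = (35/2 - √17/2)²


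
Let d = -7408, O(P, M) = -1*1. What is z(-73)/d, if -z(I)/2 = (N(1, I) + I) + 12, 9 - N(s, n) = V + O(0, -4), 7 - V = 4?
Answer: -27/1852 ≈ -0.014579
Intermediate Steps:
O(P, M) = -1
V = 3 (V = 7 - 1*4 = 7 - 4 = 3)
N(s, n) = 7 (N(s, n) = 9 - (3 - 1) = 9 - 1*2 = 9 - 2 = 7)
z(I) = -38 - 2*I (z(I) = -2*((7 + I) + 12) = -2*(19 + I) = -38 - 2*I)
z(-73)/d = (-38 - 2*(-73))/(-7408) = (-38 + 146)*(-1/7408) = 108*(-1/7408) = -27/1852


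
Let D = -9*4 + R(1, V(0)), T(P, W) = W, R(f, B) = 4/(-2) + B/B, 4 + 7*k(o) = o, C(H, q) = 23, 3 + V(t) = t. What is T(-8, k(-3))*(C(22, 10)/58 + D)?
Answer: 2123/58 ≈ 36.603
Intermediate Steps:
V(t) = -3 + t
k(o) = -4/7 + o/7
R(f, B) = -1 (R(f, B) = 4*(-½) + 1 = -2 + 1 = -1)
D = -37 (D = -9*4 - 1 = -36 - 1 = -37)
T(-8, k(-3))*(C(22, 10)/58 + D) = (-4/7 + (⅐)*(-3))*(23/58 - 37) = (-4/7 - 3/7)*(23*(1/58) - 37) = -(23/58 - 37) = -1*(-2123/58) = 2123/58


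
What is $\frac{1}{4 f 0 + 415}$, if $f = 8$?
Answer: $\frac{1}{415} \approx 0.0024096$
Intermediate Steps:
$\frac{1}{4 f 0 + 415} = \frac{1}{4 \cdot 8 \cdot 0 + 415} = \frac{1}{32 \cdot 0 + 415} = \frac{1}{0 + 415} = \frac{1}{415}$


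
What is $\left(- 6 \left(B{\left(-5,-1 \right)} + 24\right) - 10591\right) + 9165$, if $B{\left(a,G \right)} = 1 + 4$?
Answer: $-1600$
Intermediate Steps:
$B{\left(a,G \right)} = 5$
$\left(- 6 \left(B{\left(-5,-1 \right)} + 24\right) - 10591\right) + 9165 = \left(- 6 \left(5 + 24\right) - 10591\right) + 9165 = \left(\left(-6\right) 29 - 10591\right) + 9165 = \left(-174 - 10591\right) + 9165 = -10765 + 9165 = -1600$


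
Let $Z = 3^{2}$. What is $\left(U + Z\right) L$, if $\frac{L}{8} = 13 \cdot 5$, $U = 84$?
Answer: $48360$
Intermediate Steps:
$Z = 9$
$L = 520$ ($L = 8 \cdot 13 \cdot 5 = 8 \cdot 65 = 520$)
$\left(U + Z\right) L = \left(84 + 9\right) 520 = 93 \cdot 520 = 48360$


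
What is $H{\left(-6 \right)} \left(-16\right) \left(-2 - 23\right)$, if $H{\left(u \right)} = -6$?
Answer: $-2400$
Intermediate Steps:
$H{\left(-6 \right)} \left(-16\right) \left(-2 - 23\right) = \left(-6\right) \left(-16\right) \left(-2 - 23\right) = 96 \left(-2 - 23\right) = 96 \left(-25\right) = -2400$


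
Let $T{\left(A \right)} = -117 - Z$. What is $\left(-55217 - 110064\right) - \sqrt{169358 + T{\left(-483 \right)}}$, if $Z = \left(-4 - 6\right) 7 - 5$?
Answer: $-165281 - 2 \sqrt{42329} \approx -1.6569 \cdot 10^{5}$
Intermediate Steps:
$Z = -75$ ($Z = \left(-4 - 6\right) 7 - 5 = \left(-10\right) 7 - 5 = -70 - 5 = -75$)
$T{\left(A \right)} = -42$ ($T{\left(A \right)} = -117 - -75 = -117 + 75 = -42$)
$\left(-55217 - 110064\right) - \sqrt{169358 + T{\left(-483 \right)}} = \left(-55217 - 110064\right) - \sqrt{169358 - 42} = \left(-55217 - 110064\right) - \sqrt{169316} = -165281 - 2 \sqrt{42329}$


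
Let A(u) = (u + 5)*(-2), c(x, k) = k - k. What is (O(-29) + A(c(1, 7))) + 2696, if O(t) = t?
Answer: 2657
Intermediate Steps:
c(x, k) = 0
A(u) = -10 - 2*u (A(u) = (5 + u)*(-2) = -10 - 2*u)
(O(-29) + A(c(1, 7))) + 2696 = (-29 + (-10 - 2*0)) + 2696 = (-29 + (-10 + 0)) + 2696 = (-29 - 10) + 2696 = -39 + 2696 = 2657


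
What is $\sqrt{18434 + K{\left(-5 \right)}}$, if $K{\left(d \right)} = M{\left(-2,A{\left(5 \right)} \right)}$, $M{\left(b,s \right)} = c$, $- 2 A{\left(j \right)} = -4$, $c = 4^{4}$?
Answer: $\sqrt{18690} \approx 136.71$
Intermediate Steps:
$c = 256$
$A{\left(j \right)} = 2$ ($A{\left(j \right)} = \left(- \frac{1}{2}\right) \left(-4\right) = 2$)
$M{\left(b,s \right)} = 256$
$K{\left(d \right)} = 256$
$\sqrt{18434 + K{\left(-5 \right)}} = \sqrt{18434 + 256} = \sqrt{18690}$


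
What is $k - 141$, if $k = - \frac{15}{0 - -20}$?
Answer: $- \frac{567}{4} \approx -141.75$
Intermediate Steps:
$k = - \frac{3}{4}$ ($k = - \frac{15}{0 + 20} = - \frac{15}{20} = \left(-15\right) \frac{1}{20} = - \frac{3}{4} \approx -0.75$)
$k - 141 = - \frac{3}{4} - 141 = - \frac{567}{4}$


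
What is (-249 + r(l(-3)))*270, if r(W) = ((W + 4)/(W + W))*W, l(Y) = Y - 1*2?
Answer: -67365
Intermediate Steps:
l(Y) = -2 + Y (l(Y) = Y - 2 = -2 + Y)
r(W) = 2 + W/2 (r(W) = ((4 + W)/((2*W)))*W = ((4 + W)*(1/(2*W)))*W = ((4 + W)/(2*W))*W = 2 + W/2)
(-249 + r(l(-3)))*270 = (-249 + (2 + (-2 - 3)/2))*270 = (-249 + (2 + (1/2)*(-5)))*270 = (-249 + (2 - 5/2))*270 = (-249 - 1/2)*270 = -499/2*270 = -67365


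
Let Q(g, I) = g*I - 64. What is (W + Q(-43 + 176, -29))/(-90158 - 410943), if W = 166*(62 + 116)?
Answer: -25627/501101 ≈ -0.051141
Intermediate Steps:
W = 29548 (W = 166*178 = 29548)
Q(g, I) = -64 + I*g (Q(g, I) = I*g - 64 = -64 + I*g)
(W + Q(-43 + 176, -29))/(-90158 - 410943) = (29548 + (-64 - 29*(-43 + 176)))/(-90158 - 410943) = (29548 + (-64 - 29*133))/(-501101) = (29548 + (-64 - 3857))*(-1/501101) = (29548 - 3921)*(-1/501101) = 25627*(-1/501101) = -25627/501101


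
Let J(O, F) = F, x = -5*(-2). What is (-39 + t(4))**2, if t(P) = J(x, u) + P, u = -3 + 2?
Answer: 1296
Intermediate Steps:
u = -1
x = 10
t(P) = -1 + P
(-39 + t(4))**2 = (-39 + (-1 + 4))**2 = (-39 + 3)**2 = (-36)**2 = 1296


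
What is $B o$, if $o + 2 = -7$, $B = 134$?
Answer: $-1206$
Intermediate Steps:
$o = -9$ ($o = -2 - 7 = -9$)
$B o = 134 \left(-9\right) = -1206$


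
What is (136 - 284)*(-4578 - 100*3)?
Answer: 721944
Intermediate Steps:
(136 - 284)*(-4578 - 100*3) = -148*(-4578 - 300) = -148*(-4878) = 721944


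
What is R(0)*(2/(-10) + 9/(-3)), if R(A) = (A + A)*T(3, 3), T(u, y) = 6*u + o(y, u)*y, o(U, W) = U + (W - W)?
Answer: 0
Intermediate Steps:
o(U, W) = U (o(U, W) = U + 0 = U)
T(u, y) = y² + 6*u (T(u, y) = 6*u + y*y = 6*u + y² = y² + 6*u)
R(A) = 54*A (R(A) = (A + A)*(3² + 6*3) = (2*A)*(9 + 18) = (2*A)*27 = 54*A)
R(0)*(2/(-10) + 9/(-3)) = (54*0)*(2/(-10) + 9/(-3)) = 0*(2*(-⅒) + 9*(-⅓)) = 0*(-⅕ - 3) = 0*(-16/5) = 0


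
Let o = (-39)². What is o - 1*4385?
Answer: -2864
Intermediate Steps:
o = 1521
o - 1*4385 = 1521 - 1*4385 = 1521 - 4385 = -2864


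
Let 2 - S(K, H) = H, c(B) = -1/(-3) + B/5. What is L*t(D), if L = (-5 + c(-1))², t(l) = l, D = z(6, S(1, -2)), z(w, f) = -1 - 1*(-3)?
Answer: 10658/225 ≈ 47.369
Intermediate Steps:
c(B) = ⅓ + B/5 (c(B) = -1*(-⅓) + B*(⅕) = ⅓ + B/5)
S(K, H) = 2 - H
z(w, f) = 2 (z(w, f) = -1 + 3 = 2)
D = 2
L = 5329/225 (L = (-5 + (⅓ + (⅕)*(-1)))² = (-5 + (⅓ - ⅕))² = (-5 + 2/15)² = (-73/15)² = 5329/225 ≈ 23.684)
L*t(D) = (5329/225)*2 = 10658/225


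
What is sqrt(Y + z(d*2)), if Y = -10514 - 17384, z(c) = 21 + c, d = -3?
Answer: I*sqrt(27883) ≈ 166.98*I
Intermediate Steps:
Y = -27898
sqrt(Y + z(d*2)) = sqrt(-27898 + (21 - 3*2)) = sqrt(-27898 + (21 - 6)) = sqrt(-27898 + 15) = sqrt(-27883) = I*sqrt(27883)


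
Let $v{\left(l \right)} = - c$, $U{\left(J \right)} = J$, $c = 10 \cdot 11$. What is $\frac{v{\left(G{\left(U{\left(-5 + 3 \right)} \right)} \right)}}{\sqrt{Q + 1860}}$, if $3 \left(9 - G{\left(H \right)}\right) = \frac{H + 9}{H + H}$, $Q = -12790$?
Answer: $\frac{11 i \sqrt{10930}}{1093} \approx 1.0522 i$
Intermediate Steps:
$c = 110$
$G{\left(H \right)} = 9 - \frac{9 + H}{6 H}$ ($G{\left(H \right)} = 9 - \frac{\left(H + 9\right) \frac{1}{H + H}}{3} = 9 - \frac{\left(9 + H\right) \frac{1}{2 H}}{3} = 9 - \frac{\frac{1}{2} \frac{1}{H} \left(9 + H\right)}{3} = 9 - \frac{9 + H}{6 H}$)
$v{\left(l \right)} = -110$ ($v{\left(l \right)} = \left(-1\right) 110 = -110$)
$\frac{v{\left(G{\left(U{\left(-5 + 3 \right)} \right)} \right)}}{\sqrt{Q + 1860}} = - \frac{110}{\sqrt{-12790 + 1860}} = - \frac{110}{\sqrt{-10930}} = - \frac{110}{i \sqrt{10930}} = - 110 \left(- \frac{i \sqrt{10930}}{10930}\right) = \frac{11 i \sqrt{10930}}{1093}$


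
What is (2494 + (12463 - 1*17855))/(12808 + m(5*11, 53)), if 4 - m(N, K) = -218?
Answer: -1449/6515 ≈ -0.22241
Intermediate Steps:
m(N, K) = 222 (m(N, K) = 4 - 1*(-218) = 4 + 218 = 222)
(2494 + (12463 - 1*17855))/(12808 + m(5*11, 53)) = (2494 + (12463 - 1*17855))/(12808 + 222) = (2494 + (12463 - 17855))/13030 = (2494 - 5392)*(1/13030) = -2898*1/13030 = -1449/6515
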